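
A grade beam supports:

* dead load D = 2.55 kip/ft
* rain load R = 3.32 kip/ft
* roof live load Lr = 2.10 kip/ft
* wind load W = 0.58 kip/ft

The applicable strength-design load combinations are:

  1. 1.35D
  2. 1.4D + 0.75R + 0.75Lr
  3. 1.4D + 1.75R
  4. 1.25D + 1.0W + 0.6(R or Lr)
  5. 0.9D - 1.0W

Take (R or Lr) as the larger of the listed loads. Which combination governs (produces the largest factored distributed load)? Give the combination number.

Combination 3

(R or Lr) → R = 3.32 kip/ft.
1. 1.35(2.55) = 3.44
2. 1.4(2.55) + 0.75(3.32) + 0.75(2.10) = 3.57 + 2.49 + 1.58 = 7.64
3. 1.4(2.55) + 1.75(3.32) = 3.57 + 5.81 = 9.38
4. 1.25(2.55) + 1.0(0.58) + 0.6(3.32) = 3.19 + 0.58 + 1.99 = 5.76
5. 0.9(2.55) - 1.0(0.58) = 2.30 - 0.58 = 1.72
The largest value is 9.38 kip/ft from combination 3.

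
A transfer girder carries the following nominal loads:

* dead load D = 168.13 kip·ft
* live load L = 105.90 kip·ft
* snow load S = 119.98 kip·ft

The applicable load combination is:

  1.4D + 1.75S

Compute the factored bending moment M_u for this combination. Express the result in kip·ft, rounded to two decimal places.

1.4(168.13) + 1.75(119.98) = 235.38 + 209.97 = 445.35
M_u = 445.35 kip·ft.

445.35 kip·ft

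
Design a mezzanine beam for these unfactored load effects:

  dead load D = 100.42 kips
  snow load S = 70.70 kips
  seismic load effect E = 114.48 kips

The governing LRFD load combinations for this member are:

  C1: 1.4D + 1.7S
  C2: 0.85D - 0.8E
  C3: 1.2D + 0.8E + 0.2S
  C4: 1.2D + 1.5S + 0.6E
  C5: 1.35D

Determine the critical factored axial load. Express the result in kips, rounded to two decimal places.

C1: 1.4(100.42) + 1.7(70.70) = 260.78
C2: 0.85(100.42) - 0.8(114.48) = -6.23
C3: 1.2(100.42) + 0.8(114.48) + 0.2(70.70) = 226.23
C4: 1.2(100.42) + 1.5(70.70) + 0.6(114.48) = 295.24
C5: 1.35(100.42) = 135.57
Maximum is from combination 4.

295.24 kips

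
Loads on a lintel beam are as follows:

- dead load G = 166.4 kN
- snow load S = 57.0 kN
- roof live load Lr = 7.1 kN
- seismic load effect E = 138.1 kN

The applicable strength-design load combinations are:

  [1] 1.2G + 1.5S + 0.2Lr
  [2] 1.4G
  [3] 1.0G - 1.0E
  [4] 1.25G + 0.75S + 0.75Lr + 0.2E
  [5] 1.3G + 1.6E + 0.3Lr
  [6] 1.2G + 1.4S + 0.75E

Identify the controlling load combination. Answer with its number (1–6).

[1] 1.2(166.4) + 1.5(57.0) + 0.2(7.1) = 199.68 + 85.50 + 1.42 = 286.60
[2] 1.4(166.4) = 232.96
[3] 1.0(166.4) - 1.0(138.1) = 166.40 - 138.10 = 28.30
[4] 1.25(166.4) + 0.75(57.0) + 0.75(7.1) + 0.2(138.1) = 208.00 + 42.75 + 5.33 + 27.62 = 283.70
[5] 1.3(166.4) + 1.6(138.1) + 0.3(7.1) = 216.32 + 220.96 + 2.13 = 439.41
[6] 1.2(166.4) + 1.4(57.0) + 0.75(138.1) = 199.68 + 79.80 + 103.58 = 383.06
The largest value is 439.41 kN from combination 5.

Combination 5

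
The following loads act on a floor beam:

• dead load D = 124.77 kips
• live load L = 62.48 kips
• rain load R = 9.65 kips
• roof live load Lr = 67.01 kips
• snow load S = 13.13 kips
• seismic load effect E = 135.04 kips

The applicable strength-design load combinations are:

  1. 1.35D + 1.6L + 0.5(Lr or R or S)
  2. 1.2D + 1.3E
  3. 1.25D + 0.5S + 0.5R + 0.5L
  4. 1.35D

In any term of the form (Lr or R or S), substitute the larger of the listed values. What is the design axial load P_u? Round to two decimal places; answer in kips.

325.28 kips

(Lr or R or S) → Lr = 67.01 kips.
1. 1.35(124.77) + 1.6(62.48) + 0.5(67.01) = 301.91
2. 1.2(124.77) + 1.3(135.04) = 325.28
3. 1.25(124.77) + 0.5(13.13) + 0.5(9.65) + 0.5(62.48) = 198.59
4. 1.35(124.77) = 168.44
Combination 2 governs: P_u = 325.28 kips.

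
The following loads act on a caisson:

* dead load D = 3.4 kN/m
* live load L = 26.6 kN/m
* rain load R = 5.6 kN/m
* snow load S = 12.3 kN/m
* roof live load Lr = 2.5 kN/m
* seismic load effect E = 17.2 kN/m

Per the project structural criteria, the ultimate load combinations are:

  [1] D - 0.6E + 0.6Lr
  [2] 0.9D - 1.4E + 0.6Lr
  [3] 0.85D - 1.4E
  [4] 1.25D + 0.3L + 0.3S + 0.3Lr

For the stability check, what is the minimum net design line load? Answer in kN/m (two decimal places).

-21.19 kN/m

[1] 1.0(3.4) - 0.6(17.2) + 0.6(2.5) = 3.40 - 10.32 + 1.50 = -5.42
[2] 0.9(3.4) - 1.4(17.2) + 0.6(2.5) = 3.06 - 24.08 + 1.50 = -19.52
[3] 0.85(3.4) - 1.4(17.2) = 2.89 - 24.08 = -21.19
[4] 1.25(3.4) + 0.3(26.6) + 0.3(12.3) + 0.3(2.5) = 4.25 + 7.98 + 3.69 + 0.75 = 16.67
Combination 3 gives the minimum: -21.19 kN/m.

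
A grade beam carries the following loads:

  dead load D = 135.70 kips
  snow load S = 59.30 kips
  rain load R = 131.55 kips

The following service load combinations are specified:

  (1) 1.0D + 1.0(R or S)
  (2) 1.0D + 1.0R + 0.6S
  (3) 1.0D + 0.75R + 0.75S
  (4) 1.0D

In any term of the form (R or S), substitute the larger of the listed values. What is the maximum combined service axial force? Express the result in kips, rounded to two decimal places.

302.83 kips

(R or S) → R = 131.55 kips.
(1) 1.0(135.70) + 1.0(131.55) = 135.70 + 131.55 = 267.25
(2) 1.0(135.70) + 1.0(131.55) + 0.6(59.30) = 135.70 + 131.55 + 35.58 = 302.83
(3) 1.0(135.70) + 0.75(131.55) + 0.75(59.30) = 135.70 + 98.66 + 44.48 = 278.84
(4) 1.0(135.70) = 135.70
Maximum is from combination 2.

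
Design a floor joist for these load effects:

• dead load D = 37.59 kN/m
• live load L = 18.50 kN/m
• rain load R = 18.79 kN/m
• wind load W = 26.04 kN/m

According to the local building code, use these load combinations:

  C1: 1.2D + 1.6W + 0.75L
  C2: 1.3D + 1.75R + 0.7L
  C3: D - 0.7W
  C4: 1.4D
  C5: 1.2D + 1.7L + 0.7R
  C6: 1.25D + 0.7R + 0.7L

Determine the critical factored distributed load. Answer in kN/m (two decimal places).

100.65 kN/m

C1: 1.2(37.59) + 1.6(26.04) + 0.75(18.50) = 45.11 + 41.66 + 13.88 = 100.65
C2: 1.3(37.59) + 1.75(18.79) + 0.7(18.50) = 48.87 + 32.88 + 12.95 = 94.70
C3: 1.0(37.59) - 0.7(26.04) = 37.59 - 18.23 = 19.36
C4: 1.4(37.59) = 52.63
C5: 1.2(37.59) + 1.7(18.50) + 0.7(18.79) = 45.11 + 31.45 + 13.15 = 89.71
C6: 1.25(37.59) + 0.7(18.79) + 0.7(18.50) = 46.99 + 13.15 + 12.95 = 73.09
Maximum is from combination 1.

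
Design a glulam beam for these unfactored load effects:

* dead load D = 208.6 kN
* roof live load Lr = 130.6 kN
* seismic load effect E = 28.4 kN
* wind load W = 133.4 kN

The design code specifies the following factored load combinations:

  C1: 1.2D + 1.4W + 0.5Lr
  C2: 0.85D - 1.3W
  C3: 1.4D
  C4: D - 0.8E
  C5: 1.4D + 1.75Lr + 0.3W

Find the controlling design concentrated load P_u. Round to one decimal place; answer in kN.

560.6 kN

C1: 1.2(208.6) + 1.4(133.4) + 0.5(130.6) = 250.3 + 186.8 + 65.3 = 502.4
C2: 0.85(208.6) - 1.3(133.4) = 177.3 - 173.4 = 3.9
C3: 1.4(208.6) = 292.0
C4: 1.0(208.6) - 0.8(28.4) = 208.6 - 22.7 = 185.9
C5: 1.4(208.6) + 1.75(130.6) + 0.3(133.4) = 292.0 + 228.6 + 40.0 = 560.6
The controlling combination is 5, giving 560.6 kN.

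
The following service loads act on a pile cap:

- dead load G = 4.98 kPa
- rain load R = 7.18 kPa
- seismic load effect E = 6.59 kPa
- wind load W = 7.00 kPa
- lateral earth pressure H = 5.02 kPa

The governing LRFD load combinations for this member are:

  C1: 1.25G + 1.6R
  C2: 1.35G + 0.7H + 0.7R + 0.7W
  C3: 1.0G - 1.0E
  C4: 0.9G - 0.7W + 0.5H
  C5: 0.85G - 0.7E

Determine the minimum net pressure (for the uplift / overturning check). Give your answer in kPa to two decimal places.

-1.61 kPa

C1: 1.25(4.98) + 1.6(7.18) = 17.71
C2: 1.35(4.98) + 0.7(5.02) + 0.7(7.18) + 0.7(7.00) = 6.72 + 3.51 + 5.03 + 4.90 = 20.16
C3: 1.0(4.98) - 1.0(6.59) = 4.98 - 6.59 = -1.61
C4: 0.9(4.98) - 0.7(7.00) + 0.5(5.02) = 4.48 - 4.90 + 2.51 = 2.09
C5: 0.85(4.98) - 0.7(6.59) = 4.23 - 4.61 = -0.38
Combination 3 gives the minimum: -1.61 kPa.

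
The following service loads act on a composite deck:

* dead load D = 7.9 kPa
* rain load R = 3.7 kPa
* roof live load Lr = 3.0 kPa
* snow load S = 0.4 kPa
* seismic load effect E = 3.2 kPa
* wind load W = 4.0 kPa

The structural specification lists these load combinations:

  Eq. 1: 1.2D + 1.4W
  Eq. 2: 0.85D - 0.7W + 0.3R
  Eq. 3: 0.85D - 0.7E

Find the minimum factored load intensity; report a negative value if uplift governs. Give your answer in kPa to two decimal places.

4.48 kPa

Eq. 1: 1.2(7.9) + 1.4(4.0) = 9.48 + 5.60 = 15.08
Eq. 2: 0.85(7.9) - 0.7(4.0) + 0.3(3.7) = 6.72 - 2.80 + 1.11 = 5.03
Eq. 3: 0.85(7.9) - 0.7(3.2) = 6.72 - 2.24 = 4.48
Combination 3 gives the minimum: 4.48 kPa.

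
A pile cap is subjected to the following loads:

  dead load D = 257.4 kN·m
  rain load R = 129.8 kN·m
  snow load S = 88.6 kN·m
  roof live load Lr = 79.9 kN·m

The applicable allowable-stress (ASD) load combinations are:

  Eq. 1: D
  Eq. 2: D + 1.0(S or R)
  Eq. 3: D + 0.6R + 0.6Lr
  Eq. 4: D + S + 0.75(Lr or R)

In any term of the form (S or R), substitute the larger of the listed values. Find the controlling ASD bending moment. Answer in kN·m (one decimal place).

(S or R) → R = 129.8 kN·m; (Lr or R) → R = 129.8 kN·m.
Eq. 1: 1.0(257.4) = 257.4
Eq. 2: 1.0(257.4) + 1.0(129.8) = 257.4 + 129.8 = 387.2
Eq. 3: 1.0(257.4) + 0.6(129.8) + 0.6(79.9) = 257.4 + 77.9 + 47.9 = 383.2
Eq. 4: 1.0(257.4) + 1.0(88.6) + 0.75(129.8) = 257.4 + 88.6 + 97.4 = 443.4
The controlling combination is 4, giving 443.4 kN·m.

443.4 kN·m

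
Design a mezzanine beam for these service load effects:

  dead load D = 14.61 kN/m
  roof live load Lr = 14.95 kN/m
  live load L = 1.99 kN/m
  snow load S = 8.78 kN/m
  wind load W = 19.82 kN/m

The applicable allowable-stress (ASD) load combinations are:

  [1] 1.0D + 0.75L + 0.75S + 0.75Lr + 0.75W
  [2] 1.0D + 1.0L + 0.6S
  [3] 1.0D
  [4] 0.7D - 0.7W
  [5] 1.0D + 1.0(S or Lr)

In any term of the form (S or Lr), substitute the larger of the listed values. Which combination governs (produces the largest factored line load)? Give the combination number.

Combination 1

(S or Lr) → Lr = 14.95 kN/m.
[1] 1.0(14.61) + 0.75(1.99) + 0.75(8.78) + 0.75(14.95) + 0.75(19.82) = 48.77
[2] 1.0(14.61) + 1.0(1.99) + 0.6(8.78) = 21.87
[3] 1.0(14.61) = 14.61
[4] 0.7(14.61) - 0.7(19.82) = -3.65
[5] 1.0(14.61) + 1.0(14.95) = 29.56
The largest value is 48.77 kN/m from combination 1.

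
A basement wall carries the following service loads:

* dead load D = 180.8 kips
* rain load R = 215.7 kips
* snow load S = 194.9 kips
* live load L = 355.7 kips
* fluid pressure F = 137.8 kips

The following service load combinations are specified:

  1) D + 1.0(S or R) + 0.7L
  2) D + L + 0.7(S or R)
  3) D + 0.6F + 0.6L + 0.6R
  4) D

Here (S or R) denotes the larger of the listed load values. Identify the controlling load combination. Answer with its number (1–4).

(S or R) → R = 215.7 kips.
1) 1.0(180.8) + 1.0(215.7) + 0.7(355.7) = 180.80 + 215.70 + 248.99 = 645.49
2) 1.0(180.8) + 1.0(355.7) + 0.7(215.7) = 180.80 + 355.70 + 150.99 = 687.49
3) 1.0(180.8) + 0.6(137.8) + 0.6(355.7) + 0.6(215.7) = 180.80 + 82.68 + 213.42 + 129.42 = 606.32
4) 1.0(180.8) = 180.80
The largest value is 687.49 kips from combination 2.

Combination 2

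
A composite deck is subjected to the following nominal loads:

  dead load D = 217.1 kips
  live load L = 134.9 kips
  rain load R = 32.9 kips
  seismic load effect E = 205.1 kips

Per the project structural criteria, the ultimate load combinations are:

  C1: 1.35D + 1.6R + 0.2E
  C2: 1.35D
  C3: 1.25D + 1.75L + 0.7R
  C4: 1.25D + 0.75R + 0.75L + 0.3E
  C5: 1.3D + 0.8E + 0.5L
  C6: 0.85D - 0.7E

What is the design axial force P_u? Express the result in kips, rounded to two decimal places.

C1: 1.35(217.1) + 1.6(32.9) + 0.2(205.1) = 293.09 + 52.64 + 41.02 = 386.75
C2: 1.35(217.1) = 293.09
C3: 1.25(217.1) + 1.75(134.9) + 0.7(32.9) = 530.48
C4: 1.25(217.1) + 0.75(32.9) + 0.75(134.9) + 0.3(205.1) = 458.76
C5: 1.3(217.1) + 0.8(205.1) + 0.5(134.9) = 282.23 + 164.08 + 67.45 = 513.76
C6: 0.85(217.1) - 0.7(205.1) = 184.54 - 143.57 = 40.97
The controlling combination is 3, giving 530.48 kips.

530.48 kips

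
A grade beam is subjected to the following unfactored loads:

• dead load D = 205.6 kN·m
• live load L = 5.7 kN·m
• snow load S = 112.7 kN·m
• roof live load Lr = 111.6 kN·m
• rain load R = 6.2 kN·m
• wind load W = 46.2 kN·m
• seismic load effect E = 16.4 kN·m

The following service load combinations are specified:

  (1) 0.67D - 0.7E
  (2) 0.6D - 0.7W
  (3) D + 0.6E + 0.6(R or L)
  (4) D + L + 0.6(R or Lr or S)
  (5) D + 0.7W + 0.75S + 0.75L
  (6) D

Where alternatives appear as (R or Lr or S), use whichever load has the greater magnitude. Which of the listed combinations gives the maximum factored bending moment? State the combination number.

(R or L) → R = 6.2 kN·m; (R or Lr or S) → S = 112.7 kN·m.
(1) 0.67(205.6) - 0.7(16.4) = 126.3
(2) 0.6(205.6) - 0.7(46.2) = 91.0
(3) 1.0(205.6) + 0.6(16.4) + 0.6(6.2) = 219.2
(4) 1.0(205.6) + 1.0(5.7) + 0.6(112.7) = 278.9
(5) 1.0(205.6) + 0.7(46.2) + 0.75(112.7) + 0.75(5.7) = 326.7
(6) 1.0(205.6) = 205.6
The largest value is 326.7 kN·m from combination 5.

Combination 5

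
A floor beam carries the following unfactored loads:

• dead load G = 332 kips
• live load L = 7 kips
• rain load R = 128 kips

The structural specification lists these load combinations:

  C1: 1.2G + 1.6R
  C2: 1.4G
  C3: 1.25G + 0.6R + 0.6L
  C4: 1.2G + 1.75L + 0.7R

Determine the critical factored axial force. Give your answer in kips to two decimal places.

C1: 1.2(332) + 1.6(128) = 603.20
C2: 1.4(332) = 464.80
C3: 1.25(332) + 0.6(128) + 0.6(7) = 496.00
C4: 1.2(332) + 1.75(7) + 0.7(128) = 500.25
Maximum is from combination 1.

603.20 kips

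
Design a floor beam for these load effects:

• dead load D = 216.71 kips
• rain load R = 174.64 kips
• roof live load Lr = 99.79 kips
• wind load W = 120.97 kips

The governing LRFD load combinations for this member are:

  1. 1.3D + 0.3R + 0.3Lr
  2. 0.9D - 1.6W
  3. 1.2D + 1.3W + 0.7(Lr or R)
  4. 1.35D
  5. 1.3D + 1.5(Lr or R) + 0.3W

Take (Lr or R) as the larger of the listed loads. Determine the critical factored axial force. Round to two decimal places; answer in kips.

(Lr or R) → R = 174.64 kips.
1. 1.3(216.71) + 0.3(174.64) + 0.3(99.79) = 281.72 + 52.39 + 29.94 = 364.05
2. 0.9(216.71) - 1.6(120.97) = 195.04 - 193.55 = 1.49
3. 1.2(216.71) + 1.3(120.97) + 0.7(174.64) = 260.05 + 157.26 + 122.25 = 539.56
4. 1.35(216.71) = 292.56
5. 1.3(216.71) + 1.5(174.64) + 0.3(120.97) = 281.72 + 261.96 + 36.29 = 579.97
The controlling combination is 5, giving 579.97 kips.

579.97 kips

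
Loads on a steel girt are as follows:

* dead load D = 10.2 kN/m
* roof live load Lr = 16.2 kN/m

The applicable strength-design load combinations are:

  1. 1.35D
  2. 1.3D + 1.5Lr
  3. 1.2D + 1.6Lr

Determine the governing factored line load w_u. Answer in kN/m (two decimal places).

38.16 kN/m

1. 1.35(10.2) = 13.77
2. 1.3(10.2) + 1.5(16.2) = 13.26 + 24.30 = 37.56
3. 1.2(10.2) + 1.6(16.2) = 12.24 + 25.92 = 38.16
The controlling combination is 3, giving 38.16 kN/m.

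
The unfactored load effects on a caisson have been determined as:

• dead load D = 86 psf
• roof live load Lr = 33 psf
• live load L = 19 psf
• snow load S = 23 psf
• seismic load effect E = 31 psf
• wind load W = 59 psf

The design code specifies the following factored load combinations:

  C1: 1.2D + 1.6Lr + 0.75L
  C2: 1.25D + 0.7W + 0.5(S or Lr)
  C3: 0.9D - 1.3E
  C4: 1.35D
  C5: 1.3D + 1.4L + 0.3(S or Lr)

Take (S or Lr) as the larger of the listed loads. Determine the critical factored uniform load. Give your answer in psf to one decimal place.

(S or Lr) → Lr = 33 psf.
C1: 1.2(86) + 1.6(33) + 0.75(19) = 103.2 + 52.8 + 14.3 = 170.3
C2: 1.25(86) + 0.7(59) + 0.5(33) = 107.5 + 41.3 + 16.5 = 165.3
C3: 0.9(86) - 1.3(31) = 77.4 - 40.3 = 37.1
C4: 1.35(86) = 116.1
C5: 1.3(86) + 1.4(19) + 0.3(33) = 111.8 + 26.6 + 9.9 = 148.3
The controlling combination is 1, giving 170.3 psf.

170.3 psf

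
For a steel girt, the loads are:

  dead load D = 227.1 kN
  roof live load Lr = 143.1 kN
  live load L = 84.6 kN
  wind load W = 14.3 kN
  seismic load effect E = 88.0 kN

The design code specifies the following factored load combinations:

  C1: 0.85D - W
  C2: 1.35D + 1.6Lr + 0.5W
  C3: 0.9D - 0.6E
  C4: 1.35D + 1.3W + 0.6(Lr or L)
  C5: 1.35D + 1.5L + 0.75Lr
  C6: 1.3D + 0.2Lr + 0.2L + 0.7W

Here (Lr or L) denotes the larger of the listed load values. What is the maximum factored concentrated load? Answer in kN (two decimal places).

(Lr or L) → Lr = 143.1 kN.
C1: 0.85(227.1) - 1.0(14.3) = 193.04 - 14.30 = 178.74
C2: 1.35(227.1) + 1.6(143.1) + 0.5(14.3) = 306.59 + 228.96 + 7.15 = 542.70
C3: 0.9(227.1) - 0.6(88.0) = 204.39 - 52.80 = 151.59
C4: 1.35(227.1) + 1.3(14.3) + 0.6(143.1) = 306.59 + 18.59 + 85.86 = 411.04
C5: 1.35(227.1) + 1.5(84.6) + 0.75(143.1) = 540.81
C6: 1.3(227.1) + 0.2(143.1) + 0.2(84.6) + 0.7(14.3) = 295.23 + 28.62 + 16.92 + 10.01 = 350.78
Maximum is from combination 2.

542.70 kN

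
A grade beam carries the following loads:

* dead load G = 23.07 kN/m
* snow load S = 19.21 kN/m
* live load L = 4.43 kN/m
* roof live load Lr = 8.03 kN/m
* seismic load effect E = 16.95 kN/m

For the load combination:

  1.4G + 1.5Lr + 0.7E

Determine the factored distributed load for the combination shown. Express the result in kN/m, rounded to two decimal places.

56.21 kN/m

1.4(23.07) + 1.5(8.03) + 0.7(16.95) = 56.21
w_u = 56.21 kN/m.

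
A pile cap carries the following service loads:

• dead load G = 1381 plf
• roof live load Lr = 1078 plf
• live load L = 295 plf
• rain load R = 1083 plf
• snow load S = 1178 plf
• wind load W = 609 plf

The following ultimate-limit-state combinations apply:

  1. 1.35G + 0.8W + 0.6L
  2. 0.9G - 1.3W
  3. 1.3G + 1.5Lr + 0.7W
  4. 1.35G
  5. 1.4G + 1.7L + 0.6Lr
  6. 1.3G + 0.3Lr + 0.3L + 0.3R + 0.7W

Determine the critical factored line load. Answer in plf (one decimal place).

3838.6 plf

1. 1.35(1381) + 0.8(609) + 0.6(295) = 2528.6
2. 0.9(1381) - 1.3(609) = 451.2
3. 1.3(1381) + 1.5(1078) + 0.7(609) = 3838.6
4. 1.35(1381) = 1864.4
5. 1.4(1381) + 1.7(295) + 0.6(1078) = 3081.7
6. 1.3(1381) + 0.3(1078) + 0.3(295) + 0.3(1083) + 0.7(609) = 2958.4
The controlling combination is 3, giving 3838.6 plf.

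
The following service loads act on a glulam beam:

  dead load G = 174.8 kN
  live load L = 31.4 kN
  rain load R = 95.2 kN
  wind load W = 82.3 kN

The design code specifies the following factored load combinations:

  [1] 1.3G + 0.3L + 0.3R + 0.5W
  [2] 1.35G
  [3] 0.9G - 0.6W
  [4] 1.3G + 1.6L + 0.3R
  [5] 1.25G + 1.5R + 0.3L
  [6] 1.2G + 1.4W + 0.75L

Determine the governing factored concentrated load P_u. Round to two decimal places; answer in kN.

[1] 1.3(174.8) + 0.3(31.4) + 0.3(95.2) + 0.5(82.3) = 227.24 + 9.42 + 28.56 + 41.15 = 306.37
[2] 1.35(174.8) = 235.98
[3] 0.9(174.8) - 0.6(82.3) = 157.32 - 49.38 = 107.94
[4] 1.3(174.8) + 1.6(31.4) + 0.3(95.2) = 227.24 + 50.24 + 28.56 = 306.04
[5] 1.25(174.8) + 1.5(95.2) + 0.3(31.4) = 218.50 + 142.80 + 9.42 = 370.72
[6] 1.2(174.8) + 1.4(82.3) + 0.75(31.4) = 209.76 + 115.22 + 23.55 = 348.53
Maximum is from combination 5.

370.72 kN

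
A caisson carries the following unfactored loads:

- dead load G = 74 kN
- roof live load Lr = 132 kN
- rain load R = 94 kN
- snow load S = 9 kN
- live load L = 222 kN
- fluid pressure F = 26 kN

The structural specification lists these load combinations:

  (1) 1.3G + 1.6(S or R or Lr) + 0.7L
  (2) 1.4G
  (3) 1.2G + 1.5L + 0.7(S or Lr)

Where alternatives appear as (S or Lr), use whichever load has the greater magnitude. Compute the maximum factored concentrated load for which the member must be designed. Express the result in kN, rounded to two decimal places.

(S or R or Lr) → Lr = 132 kN; (S or Lr) → Lr = 132 kN.
(1) 1.3(74) + 1.6(132) + 0.7(222) = 462.80
(2) 1.4(74) = 103.60
(3) 1.2(74) + 1.5(222) + 0.7(132) = 514.20
Maximum is from combination 3.

514.20 kN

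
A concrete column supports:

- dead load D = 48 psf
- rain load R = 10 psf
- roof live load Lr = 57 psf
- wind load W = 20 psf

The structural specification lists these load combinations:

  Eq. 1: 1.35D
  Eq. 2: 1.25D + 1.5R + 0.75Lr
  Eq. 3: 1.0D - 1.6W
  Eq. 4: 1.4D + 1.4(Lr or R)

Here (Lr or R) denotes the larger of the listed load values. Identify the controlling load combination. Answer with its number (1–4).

Combination 4

(Lr or R) → Lr = 57 psf.
Eq. 1: 1.35(48) = 64.8
Eq. 2: 1.25(48) + 1.5(10) + 0.75(57) = 117.8
Eq. 3: 1.0(48) - 1.6(20) = 16.0
Eq. 4: 1.4(48) + 1.4(57) = 147.0
The largest value is 147.0 psf from combination 4.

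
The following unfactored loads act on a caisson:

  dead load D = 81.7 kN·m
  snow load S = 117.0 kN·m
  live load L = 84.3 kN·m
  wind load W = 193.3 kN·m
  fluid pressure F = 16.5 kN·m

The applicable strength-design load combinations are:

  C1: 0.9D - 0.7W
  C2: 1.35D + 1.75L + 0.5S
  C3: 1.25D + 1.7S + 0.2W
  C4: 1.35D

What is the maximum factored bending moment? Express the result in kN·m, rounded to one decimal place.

C1: 0.9(81.7) - 0.7(193.3) = -61.8
C2: 1.35(81.7) + 1.75(84.3) + 0.5(117.0) = 316.3
C3: 1.25(81.7) + 1.7(117.0) + 0.2(193.3) = 339.7
C4: 1.35(81.7) = 110.3
Maximum is from combination 3.

339.7 kN·m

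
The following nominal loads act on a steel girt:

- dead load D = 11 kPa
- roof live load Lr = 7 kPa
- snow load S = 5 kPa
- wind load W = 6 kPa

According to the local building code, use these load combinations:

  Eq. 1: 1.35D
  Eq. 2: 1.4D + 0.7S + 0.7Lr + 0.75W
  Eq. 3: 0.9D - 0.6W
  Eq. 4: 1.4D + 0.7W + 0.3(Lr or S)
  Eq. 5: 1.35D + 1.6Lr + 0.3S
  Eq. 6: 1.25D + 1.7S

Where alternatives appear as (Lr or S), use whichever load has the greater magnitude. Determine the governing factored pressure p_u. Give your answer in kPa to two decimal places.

28.30 kPa

(Lr or S) → Lr = 7 kPa.
Eq. 1: 1.35(11) = 14.85
Eq. 2: 1.4(11) + 0.7(5) + 0.7(7) + 0.75(6) = 15.40 + 3.50 + 4.90 + 4.50 = 28.30
Eq. 3: 0.9(11) - 0.6(6) = 9.90 - 3.60 = 6.30
Eq. 4: 1.4(11) + 0.7(6) + 0.3(7) = 15.40 + 4.20 + 2.10 = 21.70
Eq. 5: 1.35(11) + 1.6(7) + 0.3(5) = 14.85 + 11.20 + 1.50 = 27.55
Eq. 6: 1.25(11) + 1.7(5) = 13.75 + 8.50 = 22.25
Maximum is from combination 2.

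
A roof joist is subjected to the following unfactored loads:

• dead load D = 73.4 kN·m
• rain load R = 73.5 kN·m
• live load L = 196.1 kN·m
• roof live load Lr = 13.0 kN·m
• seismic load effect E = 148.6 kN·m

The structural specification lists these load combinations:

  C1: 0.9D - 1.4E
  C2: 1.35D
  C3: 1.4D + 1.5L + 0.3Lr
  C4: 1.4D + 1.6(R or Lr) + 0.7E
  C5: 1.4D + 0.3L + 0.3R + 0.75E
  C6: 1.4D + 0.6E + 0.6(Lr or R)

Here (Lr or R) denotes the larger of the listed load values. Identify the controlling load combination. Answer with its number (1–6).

(R or Lr) → R = 73.5 kN·m; (Lr or R) → R = 73.5 kN·m.
C1: 0.9(73.4) - 1.4(148.6) = -142.0
C2: 1.35(73.4) = 99.1
C3: 1.4(73.4) + 1.5(196.1) + 0.3(13.0) = 400.8
C4: 1.4(73.4) + 1.6(73.5) + 0.7(148.6) = 324.4
C5: 1.4(73.4) + 0.3(196.1) + 0.3(73.5) + 0.75(148.6) = 295.1
C6: 1.4(73.4) + 0.6(148.6) + 0.6(73.5) = 236.0
The largest value is 400.8 kN·m from combination 3.

Combination 3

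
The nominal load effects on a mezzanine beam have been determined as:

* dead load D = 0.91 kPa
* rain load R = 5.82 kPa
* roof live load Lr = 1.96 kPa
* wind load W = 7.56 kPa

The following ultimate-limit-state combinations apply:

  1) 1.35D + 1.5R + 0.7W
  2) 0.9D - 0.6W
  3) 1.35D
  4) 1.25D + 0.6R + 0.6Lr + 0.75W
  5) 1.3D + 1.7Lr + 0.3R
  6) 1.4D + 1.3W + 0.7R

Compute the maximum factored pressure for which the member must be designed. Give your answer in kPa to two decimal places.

15.25 kPa

1) 1.35(0.91) + 1.5(5.82) + 0.7(7.56) = 1.23 + 8.73 + 5.29 = 15.25
2) 0.9(0.91) - 0.6(7.56) = 0.82 - 4.54 = -3.72
3) 1.35(0.91) = 1.23
4) 1.25(0.91) + 0.6(5.82) + 0.6(1.96) + 0.75(7.56) = 1.14 + 3.49 + 1.18 + 5.67 = 11.48
5) 1.3(0.91) + 1.7(1.96) + 0.3(5.82) = 1.18 + 3.33 + 1.75 = 6.26
6) 1.4(0.91) + 1.3(7.56) + 0.7(5.82) = 15.18
Combination 1 governs: p_u = 15.25 kPa.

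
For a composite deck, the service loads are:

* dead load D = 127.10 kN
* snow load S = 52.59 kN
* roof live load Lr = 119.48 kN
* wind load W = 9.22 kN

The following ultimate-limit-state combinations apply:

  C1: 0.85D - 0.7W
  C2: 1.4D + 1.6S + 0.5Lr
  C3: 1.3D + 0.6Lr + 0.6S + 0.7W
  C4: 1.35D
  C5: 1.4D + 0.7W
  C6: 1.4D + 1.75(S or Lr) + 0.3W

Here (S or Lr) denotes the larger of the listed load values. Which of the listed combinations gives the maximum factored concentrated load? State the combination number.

(S or Lr) → Lr = 119.48 kN.
C1: 0.85(127.10) - 0.7(9.22) = 101.58
C2: 1.4(127.10) + 1.6(52.59) + 0.5(119.48) = 321.82
C3: 1.3(127.10) + 0.6(119.48) + 0.6(52.59) + 0.7(9.22) = 274.93
C4: 1.35(127.10) = 171.59
C5: 1.4(127.10) + 0.7(9.22) = 184.39
C6: 1.4(127.10) + 1.75(119.48) + 0.3(9.22) = 389.80
The largest value is 389.80 kN from combination 6.

Combination 6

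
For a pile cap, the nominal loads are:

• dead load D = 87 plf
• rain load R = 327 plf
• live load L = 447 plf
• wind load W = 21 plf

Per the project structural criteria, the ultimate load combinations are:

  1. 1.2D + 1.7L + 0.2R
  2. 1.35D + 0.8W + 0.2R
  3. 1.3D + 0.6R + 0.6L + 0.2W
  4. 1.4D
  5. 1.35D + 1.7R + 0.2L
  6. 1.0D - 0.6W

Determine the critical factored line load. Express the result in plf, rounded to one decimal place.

929.7 plf

1. 1.2(87) + 1.7(447) + 0.2(327) = 104.4 + 759.9 + 65.4 = 929.7
2. 1.35(87) + 0.8(21) + 0.2(327) = 117.5 + 16.8 + 65.4 = 199.7
3. 1.3(87) + 0.6(327) + 0.6(447) + 0.2(21) = 113.1 + 196.2 + 268.2 + 4.2 = 581.7
4. 1.4(87) = 121.8
5. 1.35(87) + 1.7(327) + 0.2(447) = 117.5 + 555.9 + 89.4 = 762.8
6. 1.0(87) - 0.6(21) = 87.0 - 12.6 = 74.4
The controlling combination is 1, giving 929.7 plf.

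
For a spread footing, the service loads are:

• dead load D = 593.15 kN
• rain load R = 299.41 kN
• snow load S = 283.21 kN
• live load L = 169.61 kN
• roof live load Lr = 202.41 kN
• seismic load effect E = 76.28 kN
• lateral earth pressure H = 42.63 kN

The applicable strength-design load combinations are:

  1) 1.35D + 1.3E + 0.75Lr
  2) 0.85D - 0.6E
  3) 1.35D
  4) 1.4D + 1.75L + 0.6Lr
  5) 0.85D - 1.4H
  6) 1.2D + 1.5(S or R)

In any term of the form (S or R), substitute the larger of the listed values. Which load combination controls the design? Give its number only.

(S or R) → R = 299.41 kN.
1) 1.35(593.15) + 1.3(76.28) + 0.75(202.41) = 800.75 + 99.16 + 151.81 = 1051.72
2) 0.85(593.15) - 0.6(76.28) = 504.18 - 45.77 = 458.41
3) 1.35(593.15) = 800.75
4) 1.4(593.15) + 1.75(169.61) + 0.6(202.41) = 1248.67
5) 0.85(593.15) - 1.4(42.63) = 504.18 - 59.68 = 444.50
6) 1.2(593.15) + 1.5(299.41) = 711.78 + 449.12 = 1160.90
The largest value is 1248.67 kN from combination 4.

Combination 4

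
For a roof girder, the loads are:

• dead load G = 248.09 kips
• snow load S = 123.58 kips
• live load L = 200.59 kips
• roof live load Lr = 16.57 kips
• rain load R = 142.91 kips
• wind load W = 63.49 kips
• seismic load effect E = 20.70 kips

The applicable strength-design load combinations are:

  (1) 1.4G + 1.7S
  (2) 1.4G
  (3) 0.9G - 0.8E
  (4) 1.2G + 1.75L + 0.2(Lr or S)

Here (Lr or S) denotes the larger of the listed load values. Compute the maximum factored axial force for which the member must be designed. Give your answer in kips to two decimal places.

673.46 kips

(Lr or S) → S = 123.58 kips.
(1) 1.4(248.09) + 1.7(123.58) = 557.41
(2) 1.4(248.09) = 347.33
(3) 0.9(248.09) - 0.8(20.70) = 223.28 - 16.56 = 206.72
(4) 1.2(248.09) + 1.75(200.59) + 0.2(123.58) = 297.71 + 351.03 + 24.72 = 673.46
Maximum is from combination 4.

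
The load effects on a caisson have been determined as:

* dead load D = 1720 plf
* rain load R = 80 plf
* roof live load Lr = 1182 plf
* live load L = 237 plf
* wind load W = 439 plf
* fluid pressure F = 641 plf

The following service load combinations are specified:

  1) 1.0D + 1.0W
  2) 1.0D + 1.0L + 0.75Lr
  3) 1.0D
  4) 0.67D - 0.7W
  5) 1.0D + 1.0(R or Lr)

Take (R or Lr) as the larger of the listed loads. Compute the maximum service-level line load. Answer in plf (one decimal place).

(R or Lr) → Lr = 1182 plf.
1) 1.0(1720) + 1.0(439) = 1720.0 + 439.0 = 2159.0
2) 1.0(1720) + 1.0(237) + 0.75(1182) = 1720.0 + 237.0 + 886.5 = 2843.5
3) 1.0(1720) = 1720.0
4) 0.67(1720) - 0.7(439) = 1152.4 - 307.3 = 845.1
5) 1.0(1720) + 1.0(1182) = 1720.0 + 1182.0 = 2902.0
The controlling combination is 5, giving 2902.0 plf.

2902.0 plf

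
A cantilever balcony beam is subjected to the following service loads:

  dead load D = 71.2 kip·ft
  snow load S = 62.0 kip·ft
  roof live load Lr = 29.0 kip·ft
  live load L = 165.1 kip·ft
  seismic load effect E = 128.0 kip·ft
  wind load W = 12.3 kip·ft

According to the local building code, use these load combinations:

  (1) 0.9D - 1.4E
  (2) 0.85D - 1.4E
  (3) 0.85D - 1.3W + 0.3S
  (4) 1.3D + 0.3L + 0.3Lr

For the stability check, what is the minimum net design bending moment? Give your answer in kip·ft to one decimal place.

(1) 0.9(71.2) - 1.4(128.0) = 64.1 - 179.2 = -115.1
(2) 0.85(71.2) - 1.4(128.0) = 60.5 - 179.2 = -118.7
(3) 0.85(71.2) - 1.3(12.3) + 0.3(62.0) = 60.5 - 16.0 + 18.6 = 63.1
(4) 1.3(71.2) + 0.3(165.1) + 0.3(29.0) = 92.6 + 49.5 + 8.7 = 150.8
Combination 2 gives the minimum: -118.7 kip·ft.

-118.7 kip·ft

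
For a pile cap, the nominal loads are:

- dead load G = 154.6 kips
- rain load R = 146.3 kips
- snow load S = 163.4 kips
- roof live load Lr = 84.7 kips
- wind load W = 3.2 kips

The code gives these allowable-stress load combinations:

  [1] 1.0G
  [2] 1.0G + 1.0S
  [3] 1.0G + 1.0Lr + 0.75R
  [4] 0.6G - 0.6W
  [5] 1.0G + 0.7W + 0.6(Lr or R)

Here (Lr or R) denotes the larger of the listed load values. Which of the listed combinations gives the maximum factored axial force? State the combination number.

(Lr or R) → R = 146.3 kips.
[1] 1.0(154.6) = 154.6
[2] 1.0(154.6) + 1.0(163.4) = 154.6 + 163.4 = 318.0
[3] 1.0(154.6) + 1.0(84.7) + 0.75(146.3) = 154.6 + 84.7 + 109.7 = 349.0
[4] 0.6(154.6) - 0.6(3.2) = 90.8
[5] 1.0(154.6) + 0.7(3.2) + 0.6(146.3) = 154.6 + 2.2 + 87.8 = 244.6
The largest value is 349.0 kips from combination 3.

Combination 3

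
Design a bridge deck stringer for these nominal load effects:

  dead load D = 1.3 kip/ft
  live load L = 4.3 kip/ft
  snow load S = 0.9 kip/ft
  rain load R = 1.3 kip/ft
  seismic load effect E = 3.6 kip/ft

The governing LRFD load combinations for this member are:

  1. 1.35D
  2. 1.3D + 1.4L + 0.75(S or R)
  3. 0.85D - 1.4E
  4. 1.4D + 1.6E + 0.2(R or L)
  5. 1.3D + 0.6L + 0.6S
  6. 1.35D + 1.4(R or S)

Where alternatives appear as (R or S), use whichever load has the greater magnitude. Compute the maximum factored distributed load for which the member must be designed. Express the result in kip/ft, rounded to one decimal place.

(S or R) → R = 1.3 kip/ft; (R or L) → L = 4.3 kip/ft; (R or S) → R = 1.3 kip/ft.
1. 1.35(1.3) = 1.8
2. 1.3(1.3) + 1.4(4.3) + 0.75(1.3) = 8.7
3. 0.85(1.3) - 1.4(3.6) = -3.9
4. 1.4(1.3) + 1.6(3.6) + 0.2(4.3) = 8.4
5. 1.3(1.3) + 0.6(4.3) + 0.6(0.9) = 4.8
6. 1.35(1.3) + 1.4(1.3) = 3.6
The controlling combination is 2, giving 8.7 kip/ft.

8.7 kip/ft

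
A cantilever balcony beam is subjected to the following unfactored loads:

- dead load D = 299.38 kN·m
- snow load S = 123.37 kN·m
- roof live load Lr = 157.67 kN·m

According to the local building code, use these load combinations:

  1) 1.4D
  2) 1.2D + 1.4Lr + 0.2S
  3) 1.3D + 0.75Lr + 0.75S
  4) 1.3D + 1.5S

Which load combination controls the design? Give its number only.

Combination 2

1) 1.4(299.38) = 419.13
2) 1.2(299.38) + 1.4(157.67) + 0.2(123.37) = 604.67
3) 1.3(299.38) + 0.75(157.67) + 0.75(123.37) = 599.97
4) 1.3(299.38) + 1.5(123.37) = 574.25
The largest value is 604.67 kN·m from combination 2.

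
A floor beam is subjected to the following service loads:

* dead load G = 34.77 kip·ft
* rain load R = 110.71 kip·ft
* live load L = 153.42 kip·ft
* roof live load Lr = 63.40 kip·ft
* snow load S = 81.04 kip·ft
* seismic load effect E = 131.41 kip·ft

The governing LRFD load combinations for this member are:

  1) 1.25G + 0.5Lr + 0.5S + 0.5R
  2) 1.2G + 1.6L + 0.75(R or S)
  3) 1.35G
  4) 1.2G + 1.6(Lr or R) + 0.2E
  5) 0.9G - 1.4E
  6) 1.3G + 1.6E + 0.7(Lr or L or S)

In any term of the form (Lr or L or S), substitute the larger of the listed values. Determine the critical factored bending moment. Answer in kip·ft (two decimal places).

370.23 kip·ft

(R or S) → R = 110.71 kip·ft; (Lr or R) → R = 110.71 kip·ft; (Lr or L or S) → L = 153.42 kip·ft.
1) 1.25(34.77) + 0.5(63.40) + 0.5(81.04) + 0.5(110.71) = 43.46 + 31.70 + 40.52 + 55.36 = 171.04
2) 1.2(34.77) + 1.6(153.42) + 0.75(110.71) = 370.23
3) 1.35(34.77) = 46.94
4) 1.2(34.77) + 1.6(110.71) + 0.2(131.41) = 41.72 + 177.14 + 26.28 = 245.14
5) 0.9(34.77) - 1.4(131.41) = 31.29 - 183.97 = -152.68
6) 1.3(34.77) + 1.6(131.41) + 0.7(153.42) = 45.20 + 210.26 + 107.39 = 362.85
The controlling combination is 2, giving 370.23 kip·ft.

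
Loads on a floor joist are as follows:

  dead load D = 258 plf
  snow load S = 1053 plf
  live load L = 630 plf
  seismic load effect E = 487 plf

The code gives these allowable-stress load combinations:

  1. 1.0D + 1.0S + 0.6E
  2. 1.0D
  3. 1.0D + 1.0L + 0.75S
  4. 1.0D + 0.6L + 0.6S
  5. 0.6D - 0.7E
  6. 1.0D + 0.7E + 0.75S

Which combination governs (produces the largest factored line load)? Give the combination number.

1. 1.0(258) + 1.0(1053) + 0.6(487) = 258.0 + 1053.0 + 292.2 = 1603.2
2. 1.0(258) = 258.0
3. 1.0(258) + 1.0(630) + 0.75(1053) = 258.0 + 630.0 + 789.8 = 1677.8
4. 1.0(258) + 0.6(630) + 0.6(1053) = 258.0 + 378.0 + 631.8 = 1267.8
5. 0.6(258) - 0.7(487) = 154.8 - 340.9 = -186.1
6. 1.0(258) + 0.7(487) + 0.75(1053) = 258.0 + 340.9 + 789.8 = 1388.7
The largest value is 1677.8 plf from combination 3.

Combination 3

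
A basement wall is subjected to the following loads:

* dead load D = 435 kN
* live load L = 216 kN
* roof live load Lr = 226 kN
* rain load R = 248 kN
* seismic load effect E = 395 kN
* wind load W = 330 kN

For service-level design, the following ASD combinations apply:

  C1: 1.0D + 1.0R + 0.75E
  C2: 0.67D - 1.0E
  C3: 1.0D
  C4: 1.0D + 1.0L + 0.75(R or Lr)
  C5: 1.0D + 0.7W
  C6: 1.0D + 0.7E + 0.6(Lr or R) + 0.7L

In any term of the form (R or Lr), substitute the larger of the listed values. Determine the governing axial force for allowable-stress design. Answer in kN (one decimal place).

1011.5 kN

(R or Lr) → R = 248 kN; (Lr or R) → R = 248 kN.
C1: 1.0(435) + 1.0(248) + 0.75(395) = 979.3
C2: 0.67(435) - 1.0(395) = -103.6
C3: 1.0(435) = 435.0
C4: 1.0(435) + 1.0(216) + 0.75(248) = 837.0
C5: 1.0(435) + 0.7(330) = 666.0
C6: 1.0(435) + 0.7(395) + 0.6(248) + 0.7(216) = 1011.5
The controlling combination is 6, giving 1011.5 kN.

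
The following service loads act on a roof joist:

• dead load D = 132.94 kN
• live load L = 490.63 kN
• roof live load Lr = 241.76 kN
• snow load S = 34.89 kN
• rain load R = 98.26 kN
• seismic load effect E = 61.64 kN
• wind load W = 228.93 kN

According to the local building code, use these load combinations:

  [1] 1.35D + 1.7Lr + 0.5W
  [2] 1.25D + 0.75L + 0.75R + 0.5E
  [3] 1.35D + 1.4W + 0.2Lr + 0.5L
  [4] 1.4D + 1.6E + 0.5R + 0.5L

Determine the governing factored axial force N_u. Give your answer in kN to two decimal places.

793.64 kN

[1] 1.35(132.94) + 1.7(241.76) + 0.5(228.93) = 704.93
[2] 1.25(132.94) + 0.75(490.63) + 0.75(98.26) + 0.5(61.64) = 638.66
[3] 1.35(132.94) + 1.4(228.93) + 0.2(241.76) + 0.5(490.63) = 793.64
[4] 1.4(132.94) + 1.6(61.64) + 0.5(98.26) + 0.5(490.63) = 579.19
Combination 3 governs: N_u = 793.64 kN.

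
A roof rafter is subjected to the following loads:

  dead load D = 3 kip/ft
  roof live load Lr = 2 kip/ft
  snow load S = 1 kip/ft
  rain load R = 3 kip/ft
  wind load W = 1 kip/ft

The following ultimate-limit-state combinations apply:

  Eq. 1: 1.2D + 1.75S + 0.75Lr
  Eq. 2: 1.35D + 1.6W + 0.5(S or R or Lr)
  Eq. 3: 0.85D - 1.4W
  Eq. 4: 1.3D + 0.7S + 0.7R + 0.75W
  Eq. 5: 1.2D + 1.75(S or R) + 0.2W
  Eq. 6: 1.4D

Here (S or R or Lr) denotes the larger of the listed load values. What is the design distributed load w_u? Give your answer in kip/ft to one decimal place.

9.1 kip/ft

(S or R or Lr) → R = 3 kip/ft; (S or R) → R = 3 kip/ft.
Eq. 1: 1.2(3) + 1.75(1) + 0.75(2) = 6.9
Eq. 2: 1.35(3) + 1.6(1) + 0.5(3) = 7.2
Eq. 3: 0.85(3) - 1.4(1) = 1.2
Eq. 4: 1.3(3) + 0.7(1) + 0.7(3) + 0.75(1) = 7.5
Eq. 5: 1.2(3) + 1.75(3) + 0.2(1) = 9.1
Eq. 6: 1.4(3) = 4.2
Combination 5 governs: w_u = 9.1 kip/ft.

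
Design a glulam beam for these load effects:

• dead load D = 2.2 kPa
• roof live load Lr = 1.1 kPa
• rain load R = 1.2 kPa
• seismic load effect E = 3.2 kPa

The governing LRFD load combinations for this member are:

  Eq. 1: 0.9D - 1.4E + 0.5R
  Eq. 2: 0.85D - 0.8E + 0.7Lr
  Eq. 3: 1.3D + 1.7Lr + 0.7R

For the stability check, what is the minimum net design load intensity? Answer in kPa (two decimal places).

Eq. 1: 0.9(2.2) - 1.4(3.2) + 0.5(1.2) = 1.98 - 4.48 + 0.60 = -1.90
Eq. 2: 0.85(2.2) - 0.8(3.2) + 0.7(1.1) = 1.87 - 2.56 + 0.77 = 0.08
Eq. 3: 1.3(2.2) + 1.7(1.1) + 0.7(1.2) = 2.86 + 1.87 + 0.84 = 5.57
Combination 1 gives the minimum: -1.90 kPa.

-1.90 kPa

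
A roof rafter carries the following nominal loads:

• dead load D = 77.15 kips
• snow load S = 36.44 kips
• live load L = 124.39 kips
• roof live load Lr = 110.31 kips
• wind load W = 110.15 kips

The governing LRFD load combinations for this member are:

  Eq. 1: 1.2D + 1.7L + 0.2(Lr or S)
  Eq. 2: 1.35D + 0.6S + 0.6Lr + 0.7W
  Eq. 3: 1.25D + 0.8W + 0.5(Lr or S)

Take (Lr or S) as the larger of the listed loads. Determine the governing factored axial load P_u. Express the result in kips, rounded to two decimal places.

326.11 kips

(Lr or S) → Lr = 110.31 kips.
Eq. 1: 1.2(77.15) + 1.7(124.39) + 0.2(110.31) = 326.11
Eq. 2: 1.35(77.15) + 0.6(36.44) + 0.6(110.31) + 0.7(110.15) = 269.31
Eq. 3: 1.25(77.15) + 0.8(110.15) + 0.5(110.31) = 239.71
Combination 1 governs: P_u = 326.11 kips.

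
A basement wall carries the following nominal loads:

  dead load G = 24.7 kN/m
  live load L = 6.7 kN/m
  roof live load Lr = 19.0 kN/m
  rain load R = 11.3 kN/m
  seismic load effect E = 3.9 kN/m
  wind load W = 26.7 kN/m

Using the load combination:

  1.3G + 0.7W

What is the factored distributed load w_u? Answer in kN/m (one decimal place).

1.3(24.7) + 0.7(26.7) = 32.1 + 18.7 = 50.8
w_u = 50.8 kN/m.

50.8 kN/m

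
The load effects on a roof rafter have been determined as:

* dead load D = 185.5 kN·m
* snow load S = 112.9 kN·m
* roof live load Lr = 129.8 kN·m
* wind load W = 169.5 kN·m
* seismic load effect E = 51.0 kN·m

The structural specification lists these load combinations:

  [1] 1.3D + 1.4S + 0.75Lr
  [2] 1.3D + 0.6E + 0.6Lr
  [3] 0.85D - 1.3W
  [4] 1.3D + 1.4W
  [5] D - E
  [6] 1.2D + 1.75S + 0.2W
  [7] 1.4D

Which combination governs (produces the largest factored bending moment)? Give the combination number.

[1] 1.3(185.5) + 1.4(112.9) + 0.75(129.8) = 496.6
[2] 1.3(185.5) + 0.6(51.0) + 0.6(129.8) = 349.6
[3] 0.85(185.5) - 1.3(169.5) = 157.7 - 220.4 = -62.7
[4] 1.3(185.5) + 1.4(169.5) = 241.2 + 237.3 = 478.5
[5] 1.0(185.5) - 1.0(51.0) = 185.5 - 51.0 = 134.5
[6] 1.2(185.5) + 1.75(112.9) + 0.2(169.5) = 222.6 + 197.6 + 33.9 = 454.1
[7] 1.4(185.5) = 259.7
The largest value is 496.6 kN·m from combination 1.

Combination 1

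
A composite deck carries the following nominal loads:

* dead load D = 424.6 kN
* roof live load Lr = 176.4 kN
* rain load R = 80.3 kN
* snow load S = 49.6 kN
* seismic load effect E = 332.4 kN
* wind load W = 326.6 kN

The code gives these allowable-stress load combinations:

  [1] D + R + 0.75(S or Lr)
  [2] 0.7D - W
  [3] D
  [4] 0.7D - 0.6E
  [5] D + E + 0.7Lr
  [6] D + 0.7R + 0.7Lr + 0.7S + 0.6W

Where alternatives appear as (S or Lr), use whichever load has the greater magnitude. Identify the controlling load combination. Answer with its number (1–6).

(S or Lr) → Lr = 176.4 kN.
[1] 1.0(424.6) + 1.0(80.3) + 0.75(176.4) = 637.2
[2] 0.7(424.6) - 1.0(326.6) = -29.4
[3] 1.0(424.6) = 424.6
[4] 0.7(424.6) - 0.6(332.4) = 97.8
[5] 1.0(424.6) + 1.0(332.4) + 0.7(176.4) = 880.5
[6] 1.0(424.6) + 0.7(80.3) + 0.7(176.4) + 0.7(49.6) + 0.6(326.6) = 835.0
The largest value is 880.5 kN from combination 5.

Combination 5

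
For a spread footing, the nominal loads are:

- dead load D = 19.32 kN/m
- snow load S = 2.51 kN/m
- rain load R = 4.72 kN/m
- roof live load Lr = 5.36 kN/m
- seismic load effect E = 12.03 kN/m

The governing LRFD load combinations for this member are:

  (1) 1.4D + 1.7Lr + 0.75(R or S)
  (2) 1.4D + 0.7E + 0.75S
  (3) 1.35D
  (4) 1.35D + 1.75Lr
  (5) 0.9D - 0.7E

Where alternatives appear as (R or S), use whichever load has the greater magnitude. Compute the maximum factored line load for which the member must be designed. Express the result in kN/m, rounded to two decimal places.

(R or S) → R = 4.72 kN/m.
(1) 1.4(19.32) + 1.7(5.36) + 0.75(4.72) = 27.05 + 9.11 + 3.54 = 39.70
(2) 1.4(19.32) + 0.7(12.03) + 0.75(2.51) = 27.05 + 8.42 + 1.88 = 37.35
(3) 1.35(19.32) = 26.08
(4) 1.35(19.32) + 1.75(5.36) = 26.08 + 9.38 = 35.46
(5) 0.9(19.32) - 0.7(12.03) = 17.39 - 8.42 = 8.97
Maximum is from combination 1.

39.70 kN/m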